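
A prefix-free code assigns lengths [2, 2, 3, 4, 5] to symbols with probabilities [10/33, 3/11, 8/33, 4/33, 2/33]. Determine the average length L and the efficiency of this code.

Average length L = Σ p_i × l_i = 2.6667 bits
Entropy H = 2.1429 bits
Efficiency η = H/L × 100% = 80.36%


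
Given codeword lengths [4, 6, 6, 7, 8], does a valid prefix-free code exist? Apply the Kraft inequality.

Kraft inequality: Σ 2^(-l_i) ≤ 1 for prefix-free code
Calculating: 2^(-4) + 2^(-6) + 2^(-6) + 2^(-7) + 2^(-8)
= 0.0625 + 0.015625 + 0.015625 + 0.0078125 + 0.00390625
= 0.1055
Since 0.1055 ≤ 1, prefix-free code exists


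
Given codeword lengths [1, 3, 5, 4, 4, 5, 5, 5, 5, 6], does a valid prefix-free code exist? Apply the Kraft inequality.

Kraft inequality: Σ 2^(-l_i) ≤ 1 for prefix-free code
Calculating: 2^(-1) + 2^(-3) + 2^(-5) + 2^(-4) + 2^(-4) + 2^(-5) + 2^(-5) + 2^(-5) + 2^(-5) + 2^(-6)
= 0.5 + 0.125 + 0.03125 + 0.0625 + 0.0625 + 0.03125 + 0.03125 + 0.03125 + 0.03125 + 0.015625
= 0.9219
Since 0.9219 ≤ 1, prefix-free code exists


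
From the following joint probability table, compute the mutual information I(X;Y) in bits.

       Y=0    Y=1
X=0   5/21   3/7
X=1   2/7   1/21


H(X) = 0.9183, H(Y) = 0.9984, H(X,Y) = 1.7424
I(X;Y) = H(X) + H(Y) - H(X,Y) = 0.1743 bits


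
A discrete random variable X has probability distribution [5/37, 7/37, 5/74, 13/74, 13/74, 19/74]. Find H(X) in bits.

H(X) = -Σ p(x) log₂ p(x)
  -5/37 × log₂(5/37) = 0.3902
  -7/37 × log₂(7/37) = 0.4545
  -5/74 × log₂(5/74) = 0.2627
  -13/74 × log₂(13/74) = 0.4408
  -13/74 × log₂(13/74) = 0.4408
  -19/74 × log₂(19/74) = 0.5036
H(X) = 2.4925 bits


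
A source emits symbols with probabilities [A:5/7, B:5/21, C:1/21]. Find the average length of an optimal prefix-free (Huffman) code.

Huffman tree construction:
Combine smallest probabilities repeatedly
Resulting codes:
  A: 1 (length 1)
  B: 01 (length 2)
  C: 00 (length 2)
Average length = Σ p(s) × length(s) = 1.2857 bits


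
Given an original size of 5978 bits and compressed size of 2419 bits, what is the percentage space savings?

Space savings = (1 - Compressed/Original) × 100%
= (1 - 2419/5978) × 100%
= 59.53%


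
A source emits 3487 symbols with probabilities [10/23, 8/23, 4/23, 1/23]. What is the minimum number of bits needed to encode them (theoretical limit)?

Entropy H = 1.6879 bits/symbol
Minimum bits = H × n = 1.6879 × 3487
= 5885.85 bits


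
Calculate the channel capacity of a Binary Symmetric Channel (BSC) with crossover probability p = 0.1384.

For BSC with error probability p:
C = 1 - H(p) where H(p) is binary entropy
H(0.1384) = -0.1384 × log₂(0.1384) - 0.8616 × log₂(0.8616)
H(p) = 0.5800
C = 1 - 0.5800 = 0.4200 bits/use


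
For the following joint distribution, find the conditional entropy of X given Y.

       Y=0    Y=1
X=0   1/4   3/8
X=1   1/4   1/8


H(X|Y) = Σ_y p(y) H(X|Y=y)
  p(Y=0) = 1/2, H(X|Y=0) = 1.0000
  p(Y=1) = 1/2, H(X|Y=1) = 0.8113
H(X|Y) = 0.5000×1.0000 + 0.5000×0.8113 = 0.9056 bits


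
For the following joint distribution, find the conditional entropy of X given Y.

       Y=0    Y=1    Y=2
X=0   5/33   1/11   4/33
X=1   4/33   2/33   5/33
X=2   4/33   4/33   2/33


H(X|Y) = Σ_y p(y) H(X|Y=y)
  p(Y=0) = 13/33, H(X|Y=0) = 1.5766
  p(Y=1) = 3/11, H(X|Y=1) = 1.5305
  p(Y=2) = 1/3, H(X|Y=2) = 1.4949
H(X|Y) = 0.3939×1.5766 + 0.2727×1.5305 + 0.3333×1.4949 = 1.5368 bits


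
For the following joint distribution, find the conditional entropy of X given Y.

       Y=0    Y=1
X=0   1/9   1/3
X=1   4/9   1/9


H(X|Y) = Σ_y p(y) H(X|Y=y)
  p(Y=0) = 5/9, H(X|Y=0) = 0.7219
  p(Y=1) = 4/9, H(X|Y=1) = 0.8113
H(X|Y) = 0.5556×0.7219 + 0.4444×0.8113 = 0.7616 bits


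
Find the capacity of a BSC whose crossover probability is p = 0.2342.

For BSC with error probability p:
C = 1 - H(p) where H(p) is binary entropy
H(0.2342) = -0.2342 × log₂(0.2342) - 0.7658 × log₂(0.7658)
H(p) = 0.7853
C = 1 - 0.7853 = 0.2147 bits/use


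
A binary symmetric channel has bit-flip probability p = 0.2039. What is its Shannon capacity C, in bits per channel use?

For BSC with error probability p:
C = 1 - H(p) where H(p) is binary entropy
H(0.2039) = -0.2039 × log₂(0.2039) - 0.7961 × log₂(0.7961)
H(p) = 0.7297
C = 1 - 0.7297 = 0.2703 bits/use


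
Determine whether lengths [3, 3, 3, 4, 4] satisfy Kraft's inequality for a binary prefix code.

Kraft inequality: Σ 2^(-l_i) ≤ 1 for prefix-free code
Calculating: 2^(-3) + 2^(-3) + 2^(-3) + 2^(-4) + 2^(-4)
= 0.125 + 0.125 + 0.125 + 0.0625 + 0.0625
= 0.5000
Since 0.5000 ≤ 1, prefix-free code exists


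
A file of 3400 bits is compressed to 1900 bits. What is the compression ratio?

Compression ratio = Original / Compressed
= 3400 / 1900 = 1.79:1


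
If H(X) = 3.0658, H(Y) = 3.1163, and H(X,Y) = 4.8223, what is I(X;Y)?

I(X;Y) = H(X) + H(Y) - H(X,Y)
I(X;Y) = 3.0658 + 3.1163 - 4.8223 = 1.3598 bits


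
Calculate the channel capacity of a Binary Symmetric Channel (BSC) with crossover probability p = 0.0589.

For BSC with error probability p:
C = 1 - H(p) where H(p) is binary entropy
H(0.0589) = -0.0589 × log₂(0.0589) - 0.9411 × log₂(0.9411)
H(p) = 0.3231
C = 1 - 0.3231 = 0.6769 bits/use


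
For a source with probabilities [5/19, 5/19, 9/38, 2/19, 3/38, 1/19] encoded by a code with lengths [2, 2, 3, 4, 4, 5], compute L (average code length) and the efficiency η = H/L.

Average length L = Σ p_i × l_i = 2.7632 bits
Entropy H = 2.3605 bits
Efficiency η = H/L × 100% = 85.43%


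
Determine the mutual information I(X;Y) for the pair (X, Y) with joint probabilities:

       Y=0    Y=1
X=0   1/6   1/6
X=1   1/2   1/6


H(X) = 0.9183, H(Y) = 0.9183, H(X,Y) = 1.7925
I(X;Y) = H(X) + H(Y) - H(X,Y) = 0.0441 bits


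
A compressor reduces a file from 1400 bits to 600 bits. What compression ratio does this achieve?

Compression ratio = Original / Compressed
= 1400 / 600 = 2.33:1


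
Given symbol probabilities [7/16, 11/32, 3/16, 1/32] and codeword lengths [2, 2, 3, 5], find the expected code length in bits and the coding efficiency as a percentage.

Average length L = Σ p_i × l_i = 2.2812 bits
Entropy H = 1.6604 bits
Efficiency η = H/L × 100% = 72.79%


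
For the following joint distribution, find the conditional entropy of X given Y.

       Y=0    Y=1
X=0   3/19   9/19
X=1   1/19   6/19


H(X|Y) = Σ_y p(y) H(X|Y=y)
  p(Y=0) = 4/19, H(X|Y=0) = 0.8113
  p(Y=1) = 15/19, H(X|Y=1) = 0.9710
H(X|Y) = 0.2105×0.8113 + 0.7895×0.9710 = 0.9373 bits


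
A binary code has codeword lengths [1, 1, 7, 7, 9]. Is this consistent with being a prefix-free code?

Kraft inequality: Σ 2^(-l_i) ≤ 1 for prefix-free code
Calculating: 2^(-1) + 2^(-1) + 2^(-7) + 2^(-7) + 2^(-9)
= 0.5 + 0.5 + 0.0078125 + 0.0078125 + 0.001953125
= 1.0176
Since 1.0176 > 1, prefix-free code does not exist


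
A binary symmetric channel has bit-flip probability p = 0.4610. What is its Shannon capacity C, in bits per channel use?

For BSC with error probability p:
C = 1 - H(p) where H(p) is binary entropy
H(0.4610) = -0.4610 × log₂(0.4610) - 0.5390 × log₂(0.5390)
H(p) = 0.9956
C = 1 - 0.9956 = 0.0044 bits/use


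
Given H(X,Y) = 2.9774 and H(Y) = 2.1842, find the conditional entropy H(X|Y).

Chain rule: H(X,Y) = H(X|Y) + H(Y)
H(X|Y) = H(X,Y) - H(Y) = 2.9774 - 2.1842 = 0.7932 bits


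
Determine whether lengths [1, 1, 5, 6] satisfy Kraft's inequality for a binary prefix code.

Kraft inequality: Σ 2^(-l_i) ≤ 1 for prefix-free code
Calculating: 2^(-1) + 2^(-1) + 2^(-5) + 2^(-6)
= 0.5 + 0.5 + 0.03125 + 0.015625
= 1.0469
Since 1.0469 > 1, prefix-free code does not exist


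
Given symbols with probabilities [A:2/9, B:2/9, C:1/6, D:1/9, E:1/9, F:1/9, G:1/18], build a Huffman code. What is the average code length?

Huffman tree construction:
Combine smallest probabilities repeatedly
Resulting codes:
  A: 00 (length 2)
  B: 01 (length 2)
  C: 110 (length 3)
  D: 1111 (length 4)
  E: 100 (length 3)
  F: 101 (length 3)
  G: 1110 (length 4)
Average length = Σ p(s) × length(s) = 2.7222 bits


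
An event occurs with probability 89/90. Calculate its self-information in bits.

Information content I(x) = -log₂(p(x))
I = -log₂(89/90) = -log₂(0.9889)
I = 0.0161 bits


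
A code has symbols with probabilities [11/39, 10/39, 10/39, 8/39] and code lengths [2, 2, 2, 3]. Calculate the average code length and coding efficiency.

Average length L = Σ p_i × l_i = 2.2051 bits
Entropy H = 1.9907 bits
Efficiency η = H/L × 100% = 90.28%


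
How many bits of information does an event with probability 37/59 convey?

Information content I(x) = -log₂(p(x))
I = -log₂(37/59) = -log₂(0.6271)
I = 0.6732 bits


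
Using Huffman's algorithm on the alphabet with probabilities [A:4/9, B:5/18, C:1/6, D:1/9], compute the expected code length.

Huffman tree construction:
Combine smallest probabilities repeatedly
Resulting codes:
  A: 0 (length 1)
  B: 10 (length 2)
  C: 111 (length 3)
  D: 110 (length 3)
Average length = Σ p(s) × length(s) = 1.8333 bits


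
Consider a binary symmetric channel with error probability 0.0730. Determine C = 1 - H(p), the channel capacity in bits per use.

For BSC with error probability p:
C = 1 - H(p) where H(p) is binary entropy
H(0.0730) = -0.0730 × log₂(0.0730) - 0.9270 × log₂(0.9270)
H(p) = 0.3770
C = 1 - 0.3770 = 0.6230 bits/use


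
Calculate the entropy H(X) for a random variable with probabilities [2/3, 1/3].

H(X) = -Σ p(x) log₂ p(x)
  -2/3 × log₂(2/3) = 0.3900
  -1/3 × log₂(1/3) = 0.5283
H(X) = 0.9183 bits


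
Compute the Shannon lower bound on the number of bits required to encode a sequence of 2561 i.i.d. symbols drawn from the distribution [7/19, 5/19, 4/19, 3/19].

Entropy H = 1.9313 bits/symbol
Minimum bits = H × n = 1.9313 × 2561
= 4946.05 bits


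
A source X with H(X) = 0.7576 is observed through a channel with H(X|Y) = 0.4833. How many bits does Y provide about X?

I(X;Y) = H(X) - H(X|Y)
I(X;Y) = 0.7576 - 0.4833 = 0.2743 bits


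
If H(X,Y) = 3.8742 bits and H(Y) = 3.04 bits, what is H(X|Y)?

Chain rule: H(X,Y) = H(X|Y) + H(Y)
H(X|Y) = H(X,Y) - H(Y) = 3.8742 - 3.04 = 0.8342 bits


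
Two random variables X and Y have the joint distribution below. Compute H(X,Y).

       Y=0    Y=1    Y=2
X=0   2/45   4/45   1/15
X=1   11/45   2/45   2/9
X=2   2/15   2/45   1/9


H(X,Y) = -Σ p(x,y) log₂ p(x,y)
  p(0,0)=2/45: -0.0444 × log₂(0.0444) = 0.1996
  p(0,1)=4/45: -0.0889 × log₂(0.0889) = 0.3104
  p(0,2)=1/15: -0.0667 × log₂(0.0667) = 0.2605
  p(1,0)=11/45: -0.2444 × log₂(0.2444) = 0.4968
  p(1,1)=2/45: -0.0444 × log₂(0.0444) = 0.1996
  p(1,2)=2/9: -0.2222 × log₂(0.2222) = 0.4822
  p(2,0)=2/15: -0.1333 × log₂(0.1333) = 0.3876
  p(2,1)=2/45: -0.0444 × log₂(0.0444) = 0.1996
  p(2,2)=1/9: -0.1111 × log₂(0.1111) = 0.3522
H(X,Y) = 2.8886 bits


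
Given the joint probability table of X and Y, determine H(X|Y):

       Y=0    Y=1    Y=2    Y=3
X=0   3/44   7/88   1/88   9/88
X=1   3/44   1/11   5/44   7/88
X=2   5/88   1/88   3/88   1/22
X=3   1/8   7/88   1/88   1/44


H(X|Y) = Σ_y p(y) H(X|Y=y)
  p(Y=0) = 7/22, H(X|Y=0) = 1.9258
  p(Y=1) = 23/88, H(X|Y=1) = 1.7713
  p(Y=2) = 15/88, H(X|Y=2) = 1.3753
  p(Y=3) = 1/4, H(X|Y=3) = 1.8148
H(X|Y) = 0.3182×1.9258 + 0.2614×1.7713 + 0.1705×1.3753 + 0.2500×1.8148 = 1.7638 bits


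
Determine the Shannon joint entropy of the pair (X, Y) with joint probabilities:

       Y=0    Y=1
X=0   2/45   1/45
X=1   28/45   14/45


H(X,Y) = -Σ p(x,y) log₂ p(x,y)
  p(0,0)=2/45: -0.0444 × log₂(0.0444) = 0.1996
  p(0,1)=1/45: -0.0222 × log₂(0.0222) = 0.1220
  p(1,0)=28/45: -0.6222 × log₂(0.6222) = 0.4259
  p(1,1)=14/45: -0.3111 × log₂(0.3111) = 0.5241
H(X,Y) = 1.2717 bits


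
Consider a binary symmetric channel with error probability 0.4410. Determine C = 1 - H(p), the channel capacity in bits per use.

For BSC with error probability p:
C = 1 - H(p) where H(p) is binary entropy
H(0.4410) = -0.4410 × log₂(0.4410) - 0.5590 × log₂(0.5590)
H(p) = 0.9899
C = 1 - 0.9899 = 0.0101 bits/use


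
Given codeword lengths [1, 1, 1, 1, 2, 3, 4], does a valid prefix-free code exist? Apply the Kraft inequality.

Kraft inequality: Σ 2^(-l_i) ≤ 1 for prefix-free code
Calculating: 2^(-1) + 2^(-1) + 2^(-1) + 2^(-1) + 2^(-2) + 2^(-3) + 2^(-4)
= 0.5 + 0.5 + 0.5 + 0.5 + 0.25 + 0.125 + 0.0625
= 2.4375
Since 2.4375 > 1, prefix-free code does not exist


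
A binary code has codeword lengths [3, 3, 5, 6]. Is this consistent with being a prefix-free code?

Kraft inequality: Σ 2^(-l_i) ≤ 1 for prefix-free code
Calculating: 2^(-3) + 2^(-3) + 2^(-5) + 2^(-6)
= 0.125 + 0.125 + 0.03125 + 0.015625
= 0.2969
Since 0.2969 ≤ 1, prefix-free code exists


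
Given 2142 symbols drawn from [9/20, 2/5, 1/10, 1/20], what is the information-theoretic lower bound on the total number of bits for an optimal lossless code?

Entropy H = 1.5955 bits/symbol
Minimum bits = H × n = 1.5955 × 2142
= 3417.48 bits


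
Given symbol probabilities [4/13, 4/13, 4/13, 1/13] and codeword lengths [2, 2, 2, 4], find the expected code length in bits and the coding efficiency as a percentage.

Average length L = Σ p_i × l_i = 2.1538 bits
Entropy H = 1.8543 bits
Efficiency η = H/L × 100% = 86.09%


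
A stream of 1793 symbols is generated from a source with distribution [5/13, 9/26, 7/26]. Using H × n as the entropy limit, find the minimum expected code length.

Entropy H = 1.5697 bits/symbol
Minimum bits = H × n = 1.5697 × 1793
= 2814.41 bits


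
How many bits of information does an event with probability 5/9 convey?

Information content I(x) = -log₂(p(x))
I = -log₂(5/9) = -log₂(0.5556)
I = 0.8480 bits


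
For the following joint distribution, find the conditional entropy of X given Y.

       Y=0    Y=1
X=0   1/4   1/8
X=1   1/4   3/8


H(X|Y) = Σ_y p(y) H(X|Y=y)
  p(Y=0) = 1/2, H(X|Y=0) = 1.0000
  p(Y=1) = 1/2, H(X|Y=1) = 0.8113
H(X|Y) = 0.5000×1.0000 + 0.5000×0.8113 = 0.9056 bits


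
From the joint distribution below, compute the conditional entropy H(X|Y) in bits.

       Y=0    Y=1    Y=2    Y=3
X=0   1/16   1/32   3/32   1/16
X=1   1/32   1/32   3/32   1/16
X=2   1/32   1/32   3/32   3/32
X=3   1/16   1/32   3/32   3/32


H(X|Y) = Σ_y p(y) H(X|Y=y)
  p(Y=0) = 3/16, H(X|Y=0) = 1.9183
  p(Y=1) = 1/8, H(X|Y=1) = 2.0000
  p(Y=2) = 3/8, H(X|Y=2) = 2.0000
  p(Y=3) = 5/16, H(X|Y=3) = 1.9710
H(X|Y) = 0.1875×1.9183 + 0.1250×2.0000 + 0.3750×2.0000 + 0.3125×1.9710 = 1.9756 bits


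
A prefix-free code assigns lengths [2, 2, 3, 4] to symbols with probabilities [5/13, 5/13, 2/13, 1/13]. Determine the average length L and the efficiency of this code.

Average length L = Σ p_i × l_i = 2.3077 bits
Entropy H = 1.7605 bits
Efficiency η = H/L × 100% = 76.29%


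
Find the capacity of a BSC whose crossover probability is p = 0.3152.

For BSC with error probability p:
C = 1 - H(p) where H(p) is binary entropy
H(0.3152) = -0.3152 × log₂(0.3152) - 0.6848 × log₂(0.6848)
H(p) = 0.8991
C = 1 - 0.8991 = 0.1009 bits/use


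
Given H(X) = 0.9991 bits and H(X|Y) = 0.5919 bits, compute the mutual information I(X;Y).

I(X;Y) = H(X) - H(X|Y)
I(X;Y) = 0.9991 - 0.5919 = 0.4072 bits


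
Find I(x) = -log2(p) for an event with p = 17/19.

Information content I(x) = -log₂(p(x))
I = -log₂(17/19) = -log₂(0.8947)
I = 0.1605 bits


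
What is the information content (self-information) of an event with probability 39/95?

Information content I(x) = -log₂(p(x))
I = -log₂(39/95) = -log₂(0.4105)
I = 1.2845 bits


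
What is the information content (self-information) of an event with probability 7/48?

Information content I(x) = -log₂(p(x))
I = -log₂(7/48) = -log₂(0.1458)
I = 2.7776 bits


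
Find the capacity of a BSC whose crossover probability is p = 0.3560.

For BSC with error probability p:
C = 1 - H(p) where H(p) is binary entropy
H(0.3560) = -0.3560 × log₂(0.3560) - 0.6440 × log₂(0.6440)
H(p) = 0.9393
C = 1 - 0.9393 = 0.0607 bits/use


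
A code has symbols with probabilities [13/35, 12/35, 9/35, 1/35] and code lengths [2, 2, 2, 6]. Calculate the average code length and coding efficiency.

Average length L = Σ p_i × l_i = 2.1143 bits
Entropy H = 1.7106 bits
Efficiency η = H/L × 100% = 80.91%


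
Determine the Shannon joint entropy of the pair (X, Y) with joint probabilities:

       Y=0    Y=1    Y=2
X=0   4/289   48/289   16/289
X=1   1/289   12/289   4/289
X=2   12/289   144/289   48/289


H(X,Y) = -Σ p(x,y) log₂ p(x,y)
  p(0,0)=4/289: -0.0138 × log₂(0.0138) = 0.0855
  p(0,1)=48/289: -0.1661 × log₂(0.1661) = 0.4302
  p(0,2)=16/289: -0.0554 × log₂(0.0554) = 0.2311
  p(1,0)=1/289: -0.0035 × log₂(0.0035) = 0.0283
  p(1,1)=12/289: -0.0415 × log₂(0.0415) = 0.1906
  p(1,2)=4/289: -0.0138 × log₂(0.0138) = 0.0855
  p(2,0)=12/289: -0.0415 × log₂(0.0415) = 0.1906
  p(2,1)=144/289: -0.4983 × log₂(0.4983) = 0.5008
  p(2,2)=48/289: -0.1661 × log₂(0.1661) = 0.4302
H(X,Y) = 2.1726 bits


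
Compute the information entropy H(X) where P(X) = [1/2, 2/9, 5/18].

H(X) = -Σ p(x) log₂ p(x)
  -1/2 × log₂(1/2) = 0.5000
  -2/9 × log₂(2/9) = 0.4822
  -5/18 × log₂(5/18) = 0.5133
H(X) = 1.4955 bits


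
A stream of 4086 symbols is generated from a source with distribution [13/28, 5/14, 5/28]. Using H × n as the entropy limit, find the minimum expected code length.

Entropy H = 1.4883 bits/symbol
Minimum bits = H × n = 1.4883 × 4086
= 6081.03 bits


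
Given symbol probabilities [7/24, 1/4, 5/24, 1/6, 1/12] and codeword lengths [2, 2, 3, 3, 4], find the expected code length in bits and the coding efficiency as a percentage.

Average length L = Σ p_i × l_i = 2.5417 bits
Entropy H = 2.2195 bits
Efficiency η = H/L × 100% = 87.32%


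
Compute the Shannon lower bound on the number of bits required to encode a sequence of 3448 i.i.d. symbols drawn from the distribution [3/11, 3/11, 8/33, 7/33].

Entropy H = 1.9926 bits/symbol
Minimum bits = H × n = 1.9926 × 3448
= 6870.39 bits


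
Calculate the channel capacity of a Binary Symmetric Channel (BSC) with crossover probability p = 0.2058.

For BSC with error probability p:
C = 1 - H(p) where H(p) is binary entropy
H(0.2058) = -0.2058 × log₂(0.2058) - 0.7942 × log₂(0.7942)
H(p) = 0.7334
C = 1 - 0.7334 = 0.2666 bits/use


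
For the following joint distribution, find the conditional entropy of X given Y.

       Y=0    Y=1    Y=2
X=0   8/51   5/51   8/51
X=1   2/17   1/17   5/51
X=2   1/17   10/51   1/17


H(X|Y) = Σ_y p(y) H(X|Y=y)
  p(Y=0) = 1/3, H(X|Y=0) = 1.4837
  p(Y=1) = 6/17, H(X|Y=1) = 1.4153
  p(Y=2) = 16/51, H(X|Y=2) = 1.4772
H(X|Y) = 0.3333×1.4837 + 0.3529×1.4153 + 0.3137×1.4772 = 1.4575 bits


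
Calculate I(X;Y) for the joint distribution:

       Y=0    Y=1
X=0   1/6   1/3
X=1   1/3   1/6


H(X) = 1.0000, H(Y) = 1.0000, H(X,Y) = 1.9183
I(X;Y) = H(X) + H(Y) - H(X,Y) = 0.0817 bits


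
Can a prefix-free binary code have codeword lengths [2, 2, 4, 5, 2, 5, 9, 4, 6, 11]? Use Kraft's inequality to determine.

Kraft inequality: Σ 2^(-l_i) ≤ 1 for prefix-free code
Calculating: 2^(-2) + 2^(-2) + 2^(-4) + 2^(-5) + 2^(-2) + 2^(-5) + 2^(-9) + 2^(-4) + 2^(-6) + 2^(-11)
= 0.25 + 0.25 + 0.0625 + 0.03125 + 0.25 + 0.03125 + 0.001953125 + 0.0625 + 0.015625 + 0.00048828125
= 0.9556
Since 0.9556 ≤ 1, prefix-free code exists


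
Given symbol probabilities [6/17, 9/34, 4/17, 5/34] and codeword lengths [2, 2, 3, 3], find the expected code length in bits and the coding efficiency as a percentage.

Average length L = Σ p_i × l_i = 2.3824 bits
Entropy H = 1.9357 bits
Efficiency η = H/L × 100% = 81.25%


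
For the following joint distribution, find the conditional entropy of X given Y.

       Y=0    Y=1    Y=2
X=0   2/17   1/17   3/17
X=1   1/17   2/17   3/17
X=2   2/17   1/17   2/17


H(X|Y) = Σ_y p(y) H(X|Y=y)
  p(Y=0) = 5/17, H(X|Y=0) = 1.5219
  p(Y=1) = 4/17, H(X|Y=1) = 1.5000
  p(Y=2) = 8/17, H(X|Y=2) = 1.5613
H(X|Y) = 0.2941×1.5219 + 0.2353×1.5000 + 0.4706×1.5613 = 1.5353 bits


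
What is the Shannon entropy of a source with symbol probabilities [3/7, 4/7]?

H(X) = -Σ p(x) log₂ p(x)
  -3/7 × log₂(3/7) = 0.5239
  -4/7 × log₂(4/7) = 0.4613
H(X) = 0.9852 bits


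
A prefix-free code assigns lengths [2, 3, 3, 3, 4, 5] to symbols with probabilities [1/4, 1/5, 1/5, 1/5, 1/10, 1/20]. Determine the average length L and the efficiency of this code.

Average length L = Σ p_i × l_i = 2.9500 bits
Entropy H = 2.4414 bits
Efficiency η = H/L × 100% = 82.76%


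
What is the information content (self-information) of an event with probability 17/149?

Information content I(x) = -log₂(p(x))
I = -log₂(17/149) = -log₂(0.1141)
I = 3.1317 bits


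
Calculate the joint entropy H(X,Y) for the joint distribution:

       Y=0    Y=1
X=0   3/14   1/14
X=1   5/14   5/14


H(X,Y) = -Σ p(x,y) log₂ p(x,y)
  p(0,0)=3/14: -0.2143 × log₂(0.2143) = 0.4762
  p(0,1)=1/14: -0.0714 × log₂(0.0714) = 0.2720
  p(1,0)=5/14: -0.3571 × log₂(0.3571) = 0.5305
  p(1,1)=5/14: -0.3571 × log₂(0.3571) = 0.5305
H(X,Y) = 1.8092 bits


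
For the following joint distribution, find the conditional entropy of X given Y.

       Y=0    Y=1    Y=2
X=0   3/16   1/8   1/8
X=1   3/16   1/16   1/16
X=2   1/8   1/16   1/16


H(X|Y) = Σ_y p(y) H(X|Y=y)
  p(Y=0) = 1/2, H(X|Y=0) = 1.5613
  p(Y=1) = 1/4, H(X|Y=1) = 1.5000
  p(Y=2) = 1/4, H(X|Y=2) = 1.5000
H(X|Y) = 0.5000×1.5613 + 0.2500×1.5000 + 0.2500×1.5000 = 1.5306 bits


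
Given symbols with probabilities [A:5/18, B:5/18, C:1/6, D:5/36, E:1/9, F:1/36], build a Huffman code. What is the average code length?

Huffman tree construction:
Combine smallest probabilities repeatedly
Resulting codes:
  A: 01 (length 2)
  B: 10 (length 2)
  C: 00 (length 2)
  D: 110 (length 3)
  E: 1111 (length 4)
  F: 1110 (length 4)
Average length = Σ p(s) × length(s) = 2.4167 bits


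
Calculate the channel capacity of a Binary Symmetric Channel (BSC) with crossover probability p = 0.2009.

For BSC with error probability p:
C = 1 - H(p) where H(p) is binary entropy
H(0.2009) = -0.2009 × log₂(0.2009) - 0.7991 × log₂(0.7991)
H(p) = 0.7237
C = 1 - 0.7237 = 0.2763 bits/use


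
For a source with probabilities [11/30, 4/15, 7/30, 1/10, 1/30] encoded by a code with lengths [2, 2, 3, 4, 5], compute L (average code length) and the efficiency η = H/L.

Average length L = Σ p_i × l_i = 2.5333 bits
Entropy H = 2.0249 bits
Efficiency η = H/L × 100% = 79.93%


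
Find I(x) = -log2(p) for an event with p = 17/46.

Information content I(x) = -log₂(p(x))
I = -log₂(17/46) = -log₂(0.3696)
I = 1.4361 bits


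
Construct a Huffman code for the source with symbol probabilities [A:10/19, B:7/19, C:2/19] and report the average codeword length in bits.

Huffman tree construction:
Combine smallest probabilities repeatedly
Resulting codes:
  A: 1 (length 1)
  B: 01 (length 2)
  C: 00 (length 2)
Average length = Σ p(s) × length(s) = 1.4737 bits


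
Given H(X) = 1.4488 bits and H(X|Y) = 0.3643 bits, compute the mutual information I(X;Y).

I(X;Y) = H(X) - H(X|Y)
I(X;Y) = 1.4488 - 0.3643 = 1.0845 bits


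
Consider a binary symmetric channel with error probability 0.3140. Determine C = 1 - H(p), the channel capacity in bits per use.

For BSC with error probability p:
C = 1 - H(p) where H(p) is binary entropy
H(0.3140) = -0.3140 × log₂(0.3140) - 0.6860 × log₂(0.6860)
H(p) = 0.8977
C = 1 - 0.8977 = 0.1023 bits/use


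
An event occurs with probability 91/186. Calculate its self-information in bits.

Information content I(x) = -log₂(p(x))
I = -log₂(91/186) = -log₂(0.4892)
I = 1.0314 bits


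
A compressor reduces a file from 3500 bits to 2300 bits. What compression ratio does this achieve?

Compression ratio = Original / Compressed
= 3500 / 2300 = 1.52:1


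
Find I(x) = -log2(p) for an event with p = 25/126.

Information content I(x) = -log₂(p(x))
I = -log₂(25/126) = -log₂(0.1984)
I = 2.3334 bits


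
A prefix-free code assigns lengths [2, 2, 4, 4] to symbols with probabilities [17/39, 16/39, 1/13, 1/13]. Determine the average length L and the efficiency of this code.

Average length L = Σ p_i × l_i = 2.3077 bits
Entropy H = 1.6188 bits
Efficiency η = H/L × 100% = 70.15%


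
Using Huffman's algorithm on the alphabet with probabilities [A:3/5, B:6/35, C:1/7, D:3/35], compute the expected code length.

Huffman tree construction:
Combine smallest probabilities repeatedly
Resulting codes:
  A: 1 (length 1)
  B: 00 (length 2)
  C: 011 (length 3)
  D: 010 (length 3)
Average length = Σ p(s) × length(s) = 1.6286 bits


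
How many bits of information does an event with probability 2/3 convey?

Information content I(x) = -log₂(p(x))
I = -log₂(2/3) = -log₂(0.6667)
I = 0.5850 bits


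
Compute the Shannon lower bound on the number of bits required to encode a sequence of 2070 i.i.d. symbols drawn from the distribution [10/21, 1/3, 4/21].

Entropy H = 1.4937 bits/symbol
Minimum bits = H × n = 1.4937 × 2070
= 3091.98 bits


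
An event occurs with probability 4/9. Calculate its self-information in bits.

Information content I(x) = -log₂(p(x))
I = -log₂(4/9) = -log₂(0.4444)
I = 1.1699 bits


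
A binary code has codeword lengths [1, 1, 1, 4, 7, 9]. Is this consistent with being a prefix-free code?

Kraft inequality: Σ 2^(-l_i) ≤ 1 for prefix-free code
Calculating: 2^(-1) + 2^(-1) + 2^(-1) + 2^(-4) + 2^(-7) + 2^(-9)
= 0.5 + 0.5 + 0.5 + 0.0625 + 0.0078125 + 0.001953125
= 1.5723
Since 1.5723 > 1, prefix-free code does not exist


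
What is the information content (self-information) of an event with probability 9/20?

Information content I(x) = -log₂(p(x))
I = -log₂(9/20) = -log₂(0.4500)
I = 1.1520 bits


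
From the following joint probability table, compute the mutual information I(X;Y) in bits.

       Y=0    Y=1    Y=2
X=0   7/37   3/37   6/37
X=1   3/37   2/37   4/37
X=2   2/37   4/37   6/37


H(X) = 1.5460, H(Y) = 1.5460, H(X,Y) = 3.0424
I(X;Y) = H(X) + H(Y) - H(X,Y) = 0.0495 bits


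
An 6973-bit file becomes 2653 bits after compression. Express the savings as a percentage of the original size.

Space savings = (1 - Compressed/Original) × 100%
= (1 - 2653/6973) × 100%
= 61.95%


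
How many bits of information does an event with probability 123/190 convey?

Information content I(x) = -log₂(p(x))
I = -log₂(123/190) = -log₂(0.6474)
I = 0.6273 bits


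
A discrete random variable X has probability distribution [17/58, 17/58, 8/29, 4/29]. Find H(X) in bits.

H(X) = -Σ p(x) log₂ p(x)
  -17/58 × log₂(17/58) = 0.5189
  -17/58 × log₂(17/58) = 0.5189
  -8/29 × log₂(8/29) = 0.5125
  -4/29 × log₂(4/29) = 0.3942
H(X) = 1.9446 bits


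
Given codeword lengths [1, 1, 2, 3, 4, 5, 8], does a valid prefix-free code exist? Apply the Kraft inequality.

Kraft inequality: Σ 2^(-l_i) ≤ 1 for prefix-free code
Calculating: 2^(-1) + 2^(-1) + 2^(-2) + 2^(-3) + 2^(-4) + 2^(-5) + 2^(-8)
= 0.5 + 0.5 + 0.25 + 0.125 + 0.0625 + 0.03125 + 0.00390625
= 1.4727
Since 1.4727 > 1, prefix-free code does not exist


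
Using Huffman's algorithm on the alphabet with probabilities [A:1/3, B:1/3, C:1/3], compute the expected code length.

Huffman tree construction:
Combine smallest probabilities repeatedly
Resulting codes:
  A: 10 (length 2)
  B: 11 (length 2)
  C: 0 (length 1)
Average length = Σ p(s) × length(s) = 1.6667 bits


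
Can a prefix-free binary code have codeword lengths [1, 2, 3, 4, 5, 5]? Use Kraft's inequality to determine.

Kraft inequality: Σ 2^(-l_i) ≤ 1 for prefix-free code
Calculating: 2^(-1) + 2^(-2) + 2^(-3) + 2^(-4) + 2^(-5) + 2^(-5)
= 0.5 + 0.25 + 0.125 + 0.0625 + 0.03125 + 0.03125
= 1.0000
Since 1.0000 ≤ 1, prefix-free code exists


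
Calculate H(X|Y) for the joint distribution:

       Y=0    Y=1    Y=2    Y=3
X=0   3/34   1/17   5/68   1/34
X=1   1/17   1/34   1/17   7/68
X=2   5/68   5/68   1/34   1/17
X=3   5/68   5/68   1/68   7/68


H(X|Y) = Σ_y p(y) H(X|Y=y)
  p(Y=0) = 5/17, H(X|Y=0) = 1.9855
  p(Y=1) = 4/17, H(X|Y=1) = 1.9238
  p(Y=2) = 3/17, H(X|Y=2) = 1.7842
  p(Y=3) = 5/17, H(X|Y=3) = 1.8568
H(X|Y) = 0.2941×1.9855 + 0.2353×1.9238 + 0.1765×1.7842 + 0.2941×1.8568 = 1.8976 bits


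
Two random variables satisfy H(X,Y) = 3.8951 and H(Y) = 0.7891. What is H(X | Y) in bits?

Chain rule: H(X,Y) = H(X|Y) + H(Y)
H(X|Y) = H(X,Y) - H(Y) = 3.8951 - 0.7891 = 3.106 bits


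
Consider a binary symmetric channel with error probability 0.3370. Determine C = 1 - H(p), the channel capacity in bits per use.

For BSC with error probability p:
C = 1 - H(p) where H(p) is binary entropy
H(0.3370) = -0.3370 × log₂(0.3370) - 0.6630 × log₂(0.6630)
H(p) = 0.9219
C = 1 - 0.9219 = 0.0781 bits/use


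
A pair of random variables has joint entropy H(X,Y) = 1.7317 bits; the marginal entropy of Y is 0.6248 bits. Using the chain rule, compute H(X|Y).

Chain rule: H(X,Y) = H(X|Y) + H(Y)
H(X|Y) = H(X,Y) - H(Y) = 1.7317 - 0.6248 = 1.1069 bits


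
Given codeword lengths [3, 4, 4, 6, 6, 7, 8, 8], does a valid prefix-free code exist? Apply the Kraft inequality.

Kraft inequality: Σ 2^(-l_i) ≤ 1 for prefix-free code
Calculating: 2^(-3) + 2^(-4) + 2^(-4) + 2^(-6) + 2^(-6) + 2^(-7) + 2^(-8) + 2^(-8)
= 0.125 + 0.0625 + 0.0625 + 0.015625 + 0.015625 + 0.0078125 + 0.00390625 + 0.00390625
= 0.2969
Since 0.2969 ≤ 1, prefix-free code exists


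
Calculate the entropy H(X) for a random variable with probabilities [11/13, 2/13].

H(X) = -Σ p(x) log₂ p(x)
  -11/13 × log₂(11/13) = 0.2039
  -2/13 × log₂(2/13) = 0.4155
H(X) = 0.6194 bits


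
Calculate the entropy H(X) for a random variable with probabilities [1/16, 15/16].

H(X) = -Σ p(x) log₂ p(x)
  -1/16 × log₂(1/16) = 0.2500
  -15/16 × log₂(15/16) = 0.0873
H(X) = 0.3373 bits


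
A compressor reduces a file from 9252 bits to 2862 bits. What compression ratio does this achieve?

Compression ratio = Original / Compressed
= 9252 / 2862 = 3.23:1


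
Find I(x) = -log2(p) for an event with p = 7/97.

Information content I(x) = -log₂(p(x))
I = -log₂(7/97) = -log₂(0.0722)
I = 3.7926 bits


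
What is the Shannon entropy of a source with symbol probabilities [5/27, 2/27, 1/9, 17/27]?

H(X) = -Σ p(x) log₂ p(x)
  -5/27 × log₂(5/27) = 0.4505
  -2/27 × log₂(2/27) = 0.2781
  -1/9 × log₂(1/9) = 0.3522
  -17/27 × log₂(17/27) = 0.4202
H(X) = 1.5011 bits


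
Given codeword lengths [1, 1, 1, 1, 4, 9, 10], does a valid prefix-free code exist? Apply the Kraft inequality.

Kraft inequality: Σ 2^(-l_i) ≤ 1 for prefix-free code
Calculating: 2^(-1) + 2^(-1) + 2^(-1) + 2^(-1) + 2^(-4) + 2^(-9) + 2^(-10)
= 0.5 + 0.5 + 0.5 + 0.5 + 0.0625 + 0.001953125 + 0.0009765625
= 2.0654
Since 2.0654 > 1, prefix-free code does not exist


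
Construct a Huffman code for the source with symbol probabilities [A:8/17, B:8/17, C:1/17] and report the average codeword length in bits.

Huffman tree construction:
Combine smallest probabilities repeatedly
Resulting codes:
  A: 11 (length 2)
  B: 0 (length 1)
  C: 10 (length 2)
Average length = Σ p(s) × length(s) = 1.5294 bits


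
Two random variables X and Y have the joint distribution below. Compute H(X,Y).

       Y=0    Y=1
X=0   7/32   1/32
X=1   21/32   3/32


H(X,Y) = -Σ p(x,y) log₂ p(x,y)
  p(0,0)=7/32: -0.2188 × log₂(0.2188) = 0.4796
  p(0,1)=1/32: -0.0312 × log₂(0.0312) = 0.1562
  p(1,0)=21/32: -0.6562 × log₂(0.6562) = 0.3988
  p(1,1)=3/32: -0.0938 × log₂(0.0938) = 0.3202
H(X,Y) = 1.3548 bits


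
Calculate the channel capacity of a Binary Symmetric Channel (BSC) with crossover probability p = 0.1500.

For BSC with error probability p:
C = 1 - H(p) where H(p) is binary entropy
H(0.1500) = -0.1500 × log₂(0.1500) - 0.8500 × log₂(0.8500)
H(p) = 0.6098
C = 1 - 0.6098 = 0.3902 bits/use


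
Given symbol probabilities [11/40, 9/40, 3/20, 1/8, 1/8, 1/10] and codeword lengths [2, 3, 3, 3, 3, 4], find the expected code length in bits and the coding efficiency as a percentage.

Average length L = Σ p_i × l_i = 2.8250 bits
Entropy H = 2.4891 bits
Efficiency η = H/L × 100% = 88.11%


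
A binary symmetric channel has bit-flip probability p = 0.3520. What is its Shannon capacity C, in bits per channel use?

For BSC with error probability p:
C = 1 - H(p) where H(p) is binary entropy
H(0.3520) = -0.3520 × log₂(0.3520) - 0.6480 × log₂(0.6480)
H(p) = 0.9358
C = 1 - 0.9358 = 0.0642 bits/use


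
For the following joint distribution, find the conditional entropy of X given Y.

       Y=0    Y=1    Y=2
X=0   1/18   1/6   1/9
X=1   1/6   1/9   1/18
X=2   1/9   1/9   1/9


H(X|Y) = Σ_y p(y) H(X|Y=y)
  p(Y=0) = 1/3, H(X|Y=0) = 1.4591
  p(Y=1) = 7/18, H(X|Y=1) = 1.5567
  p(Y=2) = 5/18, H(X|Y=2) = 1.5219
H(X|Y) = 0.3333×1.4591 + 0.3889×1.5567 + 0.2778×1.5219 = 1.5145 bits


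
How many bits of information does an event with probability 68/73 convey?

Information content I(x) = -log₂(p(x))
I = -log₂(68/73) = -log₂(0.9315)
I = 0.1024 bits


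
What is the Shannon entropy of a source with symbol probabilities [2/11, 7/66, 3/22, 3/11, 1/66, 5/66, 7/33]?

H(X) = -Σ p(x) log₂ p(x)
  -2/11 × log₂(2/11) = 0.4472
  -7/66 × log₂(7/66) = 0.3433
  -3/22 × log₂(3/22) = 0.3920
  -3/11 × log₂(3/11) = 0.5112
  -1/66 × log₂(1/66) = 0.0916
  -5/66 × log₂(5/66) = 0.2820
  -7/33 × log₂(7/33) = 0.4745
H(X) = 2.5418 bits


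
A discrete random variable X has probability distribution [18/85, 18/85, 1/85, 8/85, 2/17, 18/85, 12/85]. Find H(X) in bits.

H(X) = -Σ p(x) log₂ p(x)
  -18/85 × log₂(18/85) = 0.4742
  -18/85 × log₂(18/85) = 0.4742
  -1/85 × log₂(1/85) = 0.0754
  -8/85 × log₂(8/85) = 0.3209
  -2/17 × log₂(2/17) = 0.3632
  -18/85 × log₂(18/85) = 0.4742
  -12/85 × log₂(12/85) = 0.3987
H(X) = 2.5810 bits


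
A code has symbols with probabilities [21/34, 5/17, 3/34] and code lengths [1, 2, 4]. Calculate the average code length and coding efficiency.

Average length L = Σ p_i × l_i = 1.5588 bits
Entropy H = 1.2577 bits
Efficiency η = H/L × 100% = 80.68%


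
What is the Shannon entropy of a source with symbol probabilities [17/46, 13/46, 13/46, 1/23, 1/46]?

H(X) = -Σ p(x) log₂ p(x)
  -17/46 × log₂(17/46) = 0.5307
  -13/46 × log₂(13/46) = 0.5152
  -13/46 × log₂(13/46) = 0.5152
  -1/23 × log₂(1/23) = 0.1967
  -1/46 × log₂(1/46) = 0.1201
H(X) = 1.8779 bits


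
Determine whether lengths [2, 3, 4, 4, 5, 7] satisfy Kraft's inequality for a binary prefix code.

Kraft inequality: Σ 2^(-l_i) ≤ 1 for prefix-free code
Calculating: 2^(-2) + 2^(-3) + 2^(-4) + 2^(-4) + 2^(-5) + 2^(-7)
= 0.25 + 0.125 + 0.0625 + 0.0625 + 0.03125 + 0.0078125
= 0.5391
Since 0.5391 ≤ 1, prefix-free code exists


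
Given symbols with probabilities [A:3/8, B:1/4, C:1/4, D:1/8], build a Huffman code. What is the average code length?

Huffman tree construction:
Combine smallest probabilities repeatedly
Resulting codes:
  A: 11 (length 2)
  B: 01 (length 2)
  C: 10 (length 2)
  D: 00 (length 2)
Average length = Σ p(s) × length(s) = 2.0000 bits


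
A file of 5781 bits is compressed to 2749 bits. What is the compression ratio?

Compression ratio = Original / Compressed
= 5781 / 2749 = 2.10:1


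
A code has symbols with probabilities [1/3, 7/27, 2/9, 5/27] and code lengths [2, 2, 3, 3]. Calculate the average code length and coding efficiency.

Average length L = Σ p_i × l_i = 2.4074 bits
Entropy H = 1.9660 bits
Efficiency η = H/L × 100% = 81.66%


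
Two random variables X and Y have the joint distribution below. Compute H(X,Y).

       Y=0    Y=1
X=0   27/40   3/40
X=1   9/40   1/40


H(X,Y) = -Σ p(x,y) log₂ p(x,y)
  p(0,0)=27/40: -0.6750 × log₂(0.6750) = 0.3828
  p(0,1)=3/40: -0.0750 × log₂(0.0750) = 0.2803
  p(1,0)=9/40: -0.2250 × log₂(0.2250) = 0.4842
  p(1,1)=1/40: -0.0250 × log₂(0.0250) = 0.1330
H(X,Y) = 1.2803 bits


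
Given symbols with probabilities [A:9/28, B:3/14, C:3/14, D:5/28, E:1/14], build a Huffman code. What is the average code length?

Huffman tree construction:
Combine smallest probabilities repeatedly
Resulting codes:
  A: 11 (length 2)
  B: 00 (length 2)
  C: 01 (length 2)
  D: 101 (length 3)
  E: 100 (length 3)
Average length = Σ p(s) × length(s) = 2.2500 bits


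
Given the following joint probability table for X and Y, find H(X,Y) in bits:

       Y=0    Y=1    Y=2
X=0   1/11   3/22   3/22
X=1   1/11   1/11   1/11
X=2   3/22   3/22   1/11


H(X,Y) = -Σ p(x,y) log₂ p(x,y)
  p(0,0)=1/11: -0.0909 × log₂(0.0909) = 0.3145
  p(0,1)=3/22: -0.1364 × log₂(0.1364) = 0.3920
  p(0,2)=3/22: -0.1364 × log₂(0.1364) = 0.3920
  p(1,0)=1/11: -0.0909 × log₂(0.0909) = 0.3145
  p(1,1)=1/11: -0.0909 × log₂(0.0909) = 0.3145
  p(1,2)=1/11: -0.0909 × log₂(0.0909) = 0.3145
  p(2,0)=3/22: -0.1364 × log₂(0.1364) = 0.3920
  p(2,1)=3/22: -0.1364 × log₂(0.1364) = 0.3920
  p(2,2)=1/11: -0.0909 × log₂(0.0909) = 0.3145
H(X,Y) = 3.1404 bits


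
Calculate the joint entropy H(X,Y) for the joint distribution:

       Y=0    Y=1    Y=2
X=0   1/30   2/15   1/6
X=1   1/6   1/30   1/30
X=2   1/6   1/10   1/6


H(X,Y) = -Σ p(x,y) log₂ p(x,y)
  p(0,0)=1/30: -0.0333 × log₂(0.0333) = 0.1636
  p(0,1)=2/15: -0.1333 × log₂(0.1333) = 0.3876
  p(0,2)=1/6: -0.1667 × log₂(0.1667) = 0.4308
  p(1,0)=1/6: -0.1667 × log₂(0.1667) = 0.4308
  p(1,1)=1/30: -0.0333 × log₂(0.0333) = 0.1636
  p(1,2)=1/30: -0.0333 × log₂(0.0333) = 0.1636
  p(2,0)=1/6: -0.1667 × log₂(0.1667) = 0.4308
  p(2,1)=1/10: -0.1000 × log₂(0.1000) = 0.3322
  p(2,2)=1/6: -0.1667 × log₂(0.1667) = 0.4308
H(X,Y) = 2.9338 bits


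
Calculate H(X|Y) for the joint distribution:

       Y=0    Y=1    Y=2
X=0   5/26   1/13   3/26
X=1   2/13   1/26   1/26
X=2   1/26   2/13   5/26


H(X|Y) = Σ_y p(y) H(X|Y=y)
  p(Y=0) = 5/13, H(X|Y=0) = 1.3610
  p(Y=1) = 7/26, H(X|Y=1) = 1.3788
  p(Y=2) = 9/26, H(X|Y=2) = 1.3516
H(X|Y) = 0.3846×1.3610 + 0.2692×1.3788 + 0.3462×1.3516 = 1.3625 bits


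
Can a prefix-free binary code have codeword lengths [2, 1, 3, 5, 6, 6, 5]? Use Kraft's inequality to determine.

Kraft inequality: Σ 2^(-l_i) ≤ 1 for prefix-free code
Calculating: 2^(-2) + 2^(-1) + 2^(-3) + 2^(-5) + 2^(-6) + 2^(-6) + 2^(-5)
= 0.25 + 0.5 + 0.125 + 0.03125 + 0.015625 + 0.015625 + 0.03125
= 0.9688
Since 0.9688 ≤ 1, prefix-free code exists


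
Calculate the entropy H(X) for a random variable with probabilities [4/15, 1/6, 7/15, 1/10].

H(X) = -Σ p(x) log₂ p(x)
  -4/15 × log₂(4/15) = 0.5085
  -1/6 × log₂(1/6) = 0.4308
  -7/15 × log₂(7/15) = 0.5131
  -1/10 × log₂(1/10) = 0.3322
H(X) = 1.7846 bits


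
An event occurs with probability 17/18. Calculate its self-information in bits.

Information content I(x) = -log₂(p(x))
I = -log₂(17/18) = -log₂(0.9444)
I = 0.0825 bits


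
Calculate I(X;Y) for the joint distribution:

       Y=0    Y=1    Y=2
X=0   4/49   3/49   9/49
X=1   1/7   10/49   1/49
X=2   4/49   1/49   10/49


H(X) = 1.5808, H(Y) = 1.5669, H(X,Y) = 2.8520
I(X;Y) = H(X) + H(Y) - H(X,Y) = 0.2957 bits


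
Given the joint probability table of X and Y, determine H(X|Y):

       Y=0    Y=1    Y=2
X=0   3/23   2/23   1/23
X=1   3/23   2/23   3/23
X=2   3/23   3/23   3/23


H(X|Y) = Σ_y p(y) H(X|Y=y)
  p(Y=0) = 9/23, H(X|Y=0) = 1.5850
  p(Y=1) = 7/23, H(X|Y=1) = 1.5567
  p(Y=2) = 7/23, H(X|Y=2) = 1.4488
H(X|Y) = 0.3913×1.5850 + 0.3043×1.5567 + 0.3043×1.4488 = 1.5349 bits


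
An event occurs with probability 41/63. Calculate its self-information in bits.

Information content I(x) = -log₂(p(x))
I = -log₂(41/63) = -log₂(0.6508)
I = 0.6197 bits
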